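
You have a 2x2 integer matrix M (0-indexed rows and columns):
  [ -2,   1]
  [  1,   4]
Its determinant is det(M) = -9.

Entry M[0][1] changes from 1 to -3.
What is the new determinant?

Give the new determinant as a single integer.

det is linear in row 0: changing M[0][1] by delta changes det by delta * cofactor(0,1).
Cofactor C_01 = (-1)^(0+1) * minor(0,1) = -1
Entry delta = -3 - 1 = -4
Det delta = -4 * -1 = 4
New det = -9 + 4 = -5

Answer: -5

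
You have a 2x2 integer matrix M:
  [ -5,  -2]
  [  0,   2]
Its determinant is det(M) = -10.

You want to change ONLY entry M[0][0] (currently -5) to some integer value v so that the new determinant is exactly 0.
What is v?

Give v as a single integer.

Answer: 0

Derivation:
det is linear in entry M[0][0]: det = old_det + (v - -5) * C_00
Cofactor C_00 = 2
Want det = 0: -10 + (v - -5) * 2 = 0
  (v - -5) = 10 / 2 = 5
  v = -5 + (5) = 0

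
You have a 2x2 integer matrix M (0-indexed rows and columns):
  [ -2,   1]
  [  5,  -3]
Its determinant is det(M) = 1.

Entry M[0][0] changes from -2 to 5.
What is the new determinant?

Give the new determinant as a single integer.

Answer: -20

Derivation:
det is linear in row 0: changing M[0][0] by delta changes det by delta * cofactor(0,0).
Cofactor C_00 = (-1)^(0+0) * minor(0,0) = -3
Entry delta = 5 - -2 = 7
Det delta = 7 * -3 = -21
New det = 1 + -21 = -20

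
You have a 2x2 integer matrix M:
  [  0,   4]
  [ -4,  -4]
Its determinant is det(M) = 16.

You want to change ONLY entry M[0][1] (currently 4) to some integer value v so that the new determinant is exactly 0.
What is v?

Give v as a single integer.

det is linear in entry M[0][1]: det = old_det + (v - 4) * C_01
Cofactor C_01 = 4
Want det = 0: 16 + (v - 4) * 4 = 0
  (v - 4) = -16 / 4 = -4
  v = 4 + (-4) = 0

Answer: 0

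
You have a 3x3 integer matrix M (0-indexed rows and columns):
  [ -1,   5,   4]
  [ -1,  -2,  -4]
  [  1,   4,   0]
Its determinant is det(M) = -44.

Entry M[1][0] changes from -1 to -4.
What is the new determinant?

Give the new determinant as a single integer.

Answer: -92

Derivation:
det is linear in row 1: changing M[1][0] by delta changes det by delta * cofactor(1,0).
Cofactor C_10 = (-1)^(1+0) * minor(1,0) = 16
Entry delta = -4 - -1 = -3
Det delta = -3 * 16 = -48
New det = -44 + -48 = -92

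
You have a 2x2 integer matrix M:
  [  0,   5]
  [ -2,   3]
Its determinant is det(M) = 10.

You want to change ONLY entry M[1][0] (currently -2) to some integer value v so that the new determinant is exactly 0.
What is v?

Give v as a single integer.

det is linear in entry M[1][0]: det = old_det + (v - -2) * C_10
Cofactor C_10 = -5
Want det = 0: 10 + (v - -2) * -5 = 0
  (v - -2) = -10 / -5 = 2
  v = -2 + (2) = 0

Answer: 0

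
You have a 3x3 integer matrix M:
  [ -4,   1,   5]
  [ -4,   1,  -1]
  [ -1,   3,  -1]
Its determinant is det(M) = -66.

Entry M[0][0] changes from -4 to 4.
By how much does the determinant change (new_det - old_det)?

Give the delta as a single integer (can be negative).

Cofactor C_00 = 2
Entry delta = 4 - -4 = 8
Det delta = entry_delta * cofactor = 8 * 2 = 16

Answer: 16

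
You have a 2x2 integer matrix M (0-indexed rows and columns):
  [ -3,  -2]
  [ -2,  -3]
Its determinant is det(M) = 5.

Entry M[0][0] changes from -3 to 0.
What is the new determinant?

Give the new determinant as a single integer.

det is linear in row 0: changing M[0][0] by delta changes det by delta * cofactor(0,0).
Cofactor C_00 = (-1)^(0+0) * minor(0,0) = -3
Entry delta = 0 - -3 = 3
Det delta = 3 * -3 = -9
New det = 5 + -9 = -4

Answer: -4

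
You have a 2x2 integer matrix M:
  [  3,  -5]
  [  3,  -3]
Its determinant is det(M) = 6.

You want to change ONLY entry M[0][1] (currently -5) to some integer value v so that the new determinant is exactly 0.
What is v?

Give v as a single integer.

det is linear in entry M[0][1]: det = old_det + (v - -5) * C_01
Cofactor C_01 = -3
Want det = 0: 6 + (v - -5) * -3 = 0
  (v - -5) = -6 / -3 = 2
  v = -5 + (2) = -3

Answer: -3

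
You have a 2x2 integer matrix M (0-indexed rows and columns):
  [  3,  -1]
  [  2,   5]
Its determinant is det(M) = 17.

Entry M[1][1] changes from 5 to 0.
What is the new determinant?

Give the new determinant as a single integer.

Answer: 2

Derivation:
det is linear in row 1: changing M[1][1] by delta changes det by delta * cofactor(1,1).
Cofactor C_11 = (-1)^(1+1) * minor(1,1) = 3
Entry delta = 0 - 5 = -5
Det delta = -5 * 3 = -15
New det = 17 + -15 = 2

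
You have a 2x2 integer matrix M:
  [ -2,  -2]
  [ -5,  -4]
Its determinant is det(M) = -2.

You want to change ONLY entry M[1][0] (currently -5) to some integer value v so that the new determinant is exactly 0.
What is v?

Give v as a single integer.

det is linear in entry M[1][0]: det = old_det + (v - -5) * C_10
Cofactor C_10 = 2
Want det = 0: -2 + (v - -5) * 2 = 0
  (v - -5) = 2 / 2 = 1
  v = -5 + (1) = -4

Answer: -4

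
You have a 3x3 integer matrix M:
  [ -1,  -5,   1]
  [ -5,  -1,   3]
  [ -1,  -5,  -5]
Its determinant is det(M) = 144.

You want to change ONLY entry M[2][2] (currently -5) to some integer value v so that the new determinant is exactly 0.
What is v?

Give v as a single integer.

det is linear in entry M[2][2]: det = old_det + (v - -5) * C_22
Cofactor C_22 = -24
Want det = 0: 144 + (v - -5) * -24 = 0
  (v - -5) = -144 / -24 = 6
  v = -5 + (6) = 1

Answer: 1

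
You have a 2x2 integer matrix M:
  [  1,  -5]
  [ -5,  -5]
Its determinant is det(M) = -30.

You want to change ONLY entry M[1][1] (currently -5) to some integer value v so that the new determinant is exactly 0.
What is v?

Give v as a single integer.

det is linear in entry M[1][1]: det = old_det + (v - -5) * C_11
Cofactor C_11 = 1
Want det = 0: -30 + (v - -5) * 1 = 0
  (v - -5) = 30 / 1 = 30
  v = -5 + (30) = 25

Answer: 25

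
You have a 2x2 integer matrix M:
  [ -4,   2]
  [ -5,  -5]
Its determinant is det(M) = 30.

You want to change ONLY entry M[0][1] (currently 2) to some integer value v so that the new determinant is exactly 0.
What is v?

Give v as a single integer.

Answer: -4

Derivation:
det is linear in entry M[0][1]: det = old_det + (v - 2) * C_01
Cofactor C_01 = 5
Want det = 0: 30 + (v - 2) * 5 = 0
  (v - 2) = -30 / 5 = -6
  v = 2 + (-6) = -4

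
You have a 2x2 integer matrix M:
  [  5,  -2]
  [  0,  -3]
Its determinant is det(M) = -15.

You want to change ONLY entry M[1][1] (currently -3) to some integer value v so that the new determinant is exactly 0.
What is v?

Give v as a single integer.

det is linear in entry M[1][1]: det = old_det + (v - -3) * C_11
Cofactor C_11 = 5
Want det = 0: -15 + (v - -3) * 5 = 0
  (v - -3) = 15 / 5 = 3
  v = -3 + (3) = 0

Answer: 0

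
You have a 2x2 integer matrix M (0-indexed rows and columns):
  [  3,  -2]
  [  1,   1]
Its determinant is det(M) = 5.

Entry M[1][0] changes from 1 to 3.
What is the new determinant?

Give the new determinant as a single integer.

Answer: 9

Derivation:
det is linear in row 1: changing M[1][0] by delta changes det by delta * cofactor(1,0).
Cofactor C_10 = (-1)^(1+0) * minor(1,0) = 2
Entry delta = 3 - 1 = 2
Det delta = 2 * 2 = 4
New det = 5 + 4 = 9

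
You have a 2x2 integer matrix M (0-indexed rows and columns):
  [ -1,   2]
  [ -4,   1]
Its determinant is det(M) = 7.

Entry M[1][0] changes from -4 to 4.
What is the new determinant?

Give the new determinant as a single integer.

Answer: -9

Derivation:
det is linear in row 1: changing M[1][0] by delta changes det by delta * cofactor(1,0).
Cofactor C_10 = (-1)^(1+0) * minor(1,0) = -2
Entry delta = 4 - -4 = 8
Det delta = 8 * -2 = -16
New det = 7 + -16 = -9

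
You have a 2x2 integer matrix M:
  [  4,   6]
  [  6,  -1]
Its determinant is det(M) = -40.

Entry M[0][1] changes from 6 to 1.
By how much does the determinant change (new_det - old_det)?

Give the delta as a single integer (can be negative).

Cofactor C_01 = -6
Entry delta = 1 - 6 = -5
Det delta = entry_delta * cofactor = -5 * -6 = 30

Answer: 30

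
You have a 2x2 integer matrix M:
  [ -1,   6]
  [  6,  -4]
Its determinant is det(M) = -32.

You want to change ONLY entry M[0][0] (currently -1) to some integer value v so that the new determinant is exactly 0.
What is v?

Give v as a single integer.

det is linear in entry M[0][0]: det = old_det + (v - -1) * C_00
Cofactor C_00 = -4
Want det = 0: -32 + (v - -1) * -4 = 0
  (v - -1) = 32 / -4 = -8
  v = -1 + (-8) = -9

Answer: -9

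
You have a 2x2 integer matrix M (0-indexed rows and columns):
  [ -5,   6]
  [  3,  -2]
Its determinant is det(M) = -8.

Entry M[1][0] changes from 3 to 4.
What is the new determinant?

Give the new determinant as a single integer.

det is linear in row 1: changing M[1][0] by delta changes det by delta * cofactor(1,0).
Cofactor C_10 = (-1)^(1+0) * minor(1,0) = -6
Entry delta = 4 - 3 = 1
Det delta = 1 * -6 = -6
New det = -8 + -6 = -14

Answer: -14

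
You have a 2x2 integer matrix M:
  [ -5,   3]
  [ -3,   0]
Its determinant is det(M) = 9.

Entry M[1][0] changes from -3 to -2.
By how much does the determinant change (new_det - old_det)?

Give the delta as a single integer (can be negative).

Answer: -3

Derivation:
Cofactor C_10 = -3
Entry delta = -2 - -3 = 1
Det delta = entry_delta * cofactor = 1 * -3 = -3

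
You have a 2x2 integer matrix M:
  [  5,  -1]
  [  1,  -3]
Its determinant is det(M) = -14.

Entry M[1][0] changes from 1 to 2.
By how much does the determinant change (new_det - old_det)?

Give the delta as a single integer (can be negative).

Answer: 1

Derivation:
Cofactor C_10 = 1
Entry delta = 2 - 1 = 1
Det delta = entry_delta * cofactor = 1 * 1 = 1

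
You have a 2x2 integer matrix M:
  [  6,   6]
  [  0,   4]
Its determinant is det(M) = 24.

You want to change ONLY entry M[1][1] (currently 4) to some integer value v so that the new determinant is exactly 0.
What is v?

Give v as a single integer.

Answer: 0

Derivation:
det is linear in entry M[1][1]: det = old_det + (v - 4) * C_11
Cofactor C_11 = 6
Want det = 0: 24 + (v - 4) * 6 = 0
  (v - 4) = -24 / 6 = -4
  v = 4 + (-4) = 0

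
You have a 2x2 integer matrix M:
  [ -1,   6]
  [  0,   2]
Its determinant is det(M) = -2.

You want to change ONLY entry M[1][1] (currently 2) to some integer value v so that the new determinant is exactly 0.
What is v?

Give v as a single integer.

det is linear in entry M[1][1]: det = old_det + (v - 2) * C_11
Cofactor C_11 = -1
Want det = 0: -2 + (v - 2) * -1 = 0
  (v - 2) = 2 / -1 = -2
  v = 2 + (-2) = 0

Answer: 0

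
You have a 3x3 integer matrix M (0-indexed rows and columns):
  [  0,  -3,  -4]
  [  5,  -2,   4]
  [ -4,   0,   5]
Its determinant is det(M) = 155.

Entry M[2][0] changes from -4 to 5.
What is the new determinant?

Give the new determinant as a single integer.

det is linear in row 2: changing M[2][0] by delta changes det by delta * cofactor(2,0).
Cofactor C_20 = (-1)^(2+0) * minor(2,0) = -20
Entry delta = 5 - -4 = 9
Det delta = 9 * -20 = -180
New det = 155 + -180 = -25

Answer: -25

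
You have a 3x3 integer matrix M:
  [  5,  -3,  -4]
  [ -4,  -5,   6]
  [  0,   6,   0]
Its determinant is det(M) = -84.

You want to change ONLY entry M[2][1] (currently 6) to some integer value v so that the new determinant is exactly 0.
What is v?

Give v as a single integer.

det is linear in entry M[2][1]: det = old_det + (v - 6) * C_21
Cofactor C_21 = -14
Want det = 0: -84 + (v - 6) * -14 = 0
  (v - 6) = 84 / -14 = -6
  v = 6 + (-6) = 0

Answer: 0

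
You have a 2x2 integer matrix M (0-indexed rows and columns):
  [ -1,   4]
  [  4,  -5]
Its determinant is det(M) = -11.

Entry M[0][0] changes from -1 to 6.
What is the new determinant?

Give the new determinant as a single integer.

Answer: -46

Derivation:
det is linear in row 0: changing M[0][0] by delta changes det by delta * cofactor(0,0).
Cofactor C_00 = (-1)^(0+0) * minor(0,0) = -5
Entry delta = 6 - -1 = 7
Det delta = 7 * -5 = -35
New det = -11 + -35 = -46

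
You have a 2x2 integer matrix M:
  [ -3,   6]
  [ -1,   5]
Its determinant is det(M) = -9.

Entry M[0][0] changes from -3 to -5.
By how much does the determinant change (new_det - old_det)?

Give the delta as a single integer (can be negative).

Cofactor C_00 = 5
Entry delta = -5 - -3 = -2
Det delta = entry_delta * cofactor = -2 * 5 = -10

Answer: -10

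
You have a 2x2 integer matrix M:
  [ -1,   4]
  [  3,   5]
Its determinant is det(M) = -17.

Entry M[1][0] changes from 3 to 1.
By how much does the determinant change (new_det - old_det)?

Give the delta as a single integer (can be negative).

Answer: 8

Derivation:
Cofactor C_10 = -4
Entry delta = 1 - 3 = -2
Det delta = entry_delta * cofactor = -2 * -4 = 8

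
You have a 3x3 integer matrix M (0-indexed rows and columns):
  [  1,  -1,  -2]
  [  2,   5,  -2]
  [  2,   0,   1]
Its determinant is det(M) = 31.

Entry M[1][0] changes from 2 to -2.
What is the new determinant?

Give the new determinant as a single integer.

Answer: 27

Derivation:
det is linear in row 1: changing M[1][0] by delta changes det by delta * cofactor(1,0).
Cofactor C_10 = (-1)^(1+0) * minor(1,0) = 1
Entry delta = -2 - 2 = -4
Det delta = -4 * 1 = -4
New det = 31 + -4 = 27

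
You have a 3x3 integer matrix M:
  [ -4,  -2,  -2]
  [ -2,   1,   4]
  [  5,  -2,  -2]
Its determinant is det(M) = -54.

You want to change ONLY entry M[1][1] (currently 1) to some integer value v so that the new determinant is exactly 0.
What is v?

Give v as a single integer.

det is linear in entry M[1][1]: det = old_det + (v - 1) * C_11
Cofactor C_11 = 18
Want det = 0: -54 + (v - 1) * 18 = 0
  (v - 1) = 54 / 18 = 3
  v = 1 + (3) = 4

Answer: 4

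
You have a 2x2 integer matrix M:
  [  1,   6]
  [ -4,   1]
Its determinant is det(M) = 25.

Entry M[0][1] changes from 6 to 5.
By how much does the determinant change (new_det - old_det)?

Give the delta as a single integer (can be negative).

Cofactor C_01 = 4
Entry delta = 5 - 6 = -1
Det delta = entry_delta * cofactor = -1 * 4 = -4

Answer: -4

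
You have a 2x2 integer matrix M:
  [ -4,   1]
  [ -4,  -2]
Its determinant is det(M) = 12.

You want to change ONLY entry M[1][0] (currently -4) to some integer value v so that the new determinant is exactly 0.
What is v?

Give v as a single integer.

Answer: 8

Derivation:
det is linear in entry M[1][0]: det = old_det + (v - -4) * C_10
Cofactor C_10 = -1
Want det = 0: 12 + (v - -4) * -1 = 0
  (v - -4) = -12 / -1 = 12
  v = -4 + (12) = 8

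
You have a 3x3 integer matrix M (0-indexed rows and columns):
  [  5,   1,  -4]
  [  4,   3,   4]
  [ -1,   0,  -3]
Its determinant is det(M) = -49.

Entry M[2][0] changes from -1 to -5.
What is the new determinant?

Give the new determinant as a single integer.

Answer: -113

Derivation:
det is linear in row 2: changing M[2][0] by delta changes det by delta * cofactor(2,0).
Cofactor C_20 = (-1)^(2+0) * minor(2,0) = 16
Entry delta = -5 - -1 = -4
Det delta = -4 * 16 = -64
New det = -49 + -64 = -113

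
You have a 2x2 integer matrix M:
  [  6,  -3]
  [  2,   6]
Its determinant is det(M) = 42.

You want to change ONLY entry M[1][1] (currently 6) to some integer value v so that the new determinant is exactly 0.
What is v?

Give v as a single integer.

Answer: -1

Derivation:
det is linear in entry M[1][1]: det = old_det + (v - 6) * C_11
Cofactor C_11 = 6
Want det = 0: 42 + (v - 6) * 6 = 0
  (v - 6) = -42 / 6 = -7
  v = 6 + (-7) = -1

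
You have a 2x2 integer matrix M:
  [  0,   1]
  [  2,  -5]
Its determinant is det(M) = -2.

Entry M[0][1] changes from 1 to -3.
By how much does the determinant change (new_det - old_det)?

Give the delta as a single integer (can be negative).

Cofactor C_01 = -2
Entry delta = -3 - 1 = -4
Det delta = entry_delta * cofactor = -4 * -2 = 8

Answer: 8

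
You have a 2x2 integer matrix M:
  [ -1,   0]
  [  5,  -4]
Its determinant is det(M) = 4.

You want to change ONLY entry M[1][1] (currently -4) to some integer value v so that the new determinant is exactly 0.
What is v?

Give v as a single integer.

Answer: 0

Derivation:
det is linear in entry M[1][1]: det = old_det + (v - -4) * C_11
Cofactor C_11 = -1
Want det = 0: 4 + (v - -4) * -1 = 0
  (v - -4) = -4 / -1 = 4
  v = -4 + (4) = 0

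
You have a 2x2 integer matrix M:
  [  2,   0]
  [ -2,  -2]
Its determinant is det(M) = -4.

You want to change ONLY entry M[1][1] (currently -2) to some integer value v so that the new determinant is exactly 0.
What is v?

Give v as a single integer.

Answer: 0

Derivation:
det is linear in entry M[1][1]: det = old_det + (v - -2) * C_11
Cofactor C_11 = 2
Want det = 0: -4 + (v - -2) * 2 = 0
  (v - -2) = 4 / 2 = 2
  v = -2 + (2) = 0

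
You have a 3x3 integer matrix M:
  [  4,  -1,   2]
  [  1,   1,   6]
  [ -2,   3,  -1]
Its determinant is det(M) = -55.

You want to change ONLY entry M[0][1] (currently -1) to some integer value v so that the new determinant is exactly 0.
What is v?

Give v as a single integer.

det is linear in entry M[0][1]: det = old_det + (v - -1) * C_01
Cofactor C_01 = -11
Want det = 0: -55 + (v - -1) * -11 = 0
  (v - -1) = 55 / -11 = -5
  v = -1 + (-5) = -6

Answer: -6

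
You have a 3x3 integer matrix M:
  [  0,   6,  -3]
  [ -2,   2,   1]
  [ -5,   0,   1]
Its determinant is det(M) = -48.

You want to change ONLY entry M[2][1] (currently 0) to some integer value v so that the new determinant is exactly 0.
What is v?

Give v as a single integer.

det is linear in entry M[2][1]: det = old_det + (v - 0) * C_21
Cofactor C_21 = 6
Want det = 0: -48 + (v - 0) * 6 = 0
  (v - 0) = 48 / 6 = 8
  v = 0 + (8) = 8

Answer: 8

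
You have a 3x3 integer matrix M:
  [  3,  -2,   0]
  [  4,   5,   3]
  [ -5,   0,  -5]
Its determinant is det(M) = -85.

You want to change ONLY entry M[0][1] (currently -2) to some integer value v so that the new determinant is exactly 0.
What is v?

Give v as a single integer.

det is linear in entry M[0][1]: det = old_det + (v - -2) * C_01
Cofactor C_01 = 5
Want det = 0: -85 + (v - -2) * 5 = 0
  (v - -2) = 85 / 5 = 17
  v = -2 + (17) = 15

Answer: 15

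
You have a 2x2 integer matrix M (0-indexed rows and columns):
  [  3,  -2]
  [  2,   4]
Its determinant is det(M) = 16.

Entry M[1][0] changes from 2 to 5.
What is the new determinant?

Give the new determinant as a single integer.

Answer: 22

Derivation:
det is linear in row 1: changing M[1][0] by delta changes det by delta * cofactor(1,0).
Cofactor C_10 = (-1)^(1+0) * minor(1,0) = 2
Entry delta = 5 - 2 = 3
Det delta = 3 * 2 = 6
New det = 16 + 6 = 22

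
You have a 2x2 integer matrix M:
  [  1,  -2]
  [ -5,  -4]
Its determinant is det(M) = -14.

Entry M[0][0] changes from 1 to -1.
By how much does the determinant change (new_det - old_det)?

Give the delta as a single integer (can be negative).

Answer: 8

Derivation:
Cofactor C_00 = -4
Entry delta = -1 - 1 = -2
Det delta = entry_delta * cofactor = -2 * -4 = 8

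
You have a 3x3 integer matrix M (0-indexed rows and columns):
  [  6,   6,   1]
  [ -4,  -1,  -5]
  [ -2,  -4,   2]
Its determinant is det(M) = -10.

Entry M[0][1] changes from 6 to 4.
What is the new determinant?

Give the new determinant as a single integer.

Answer: -46

Derivation:
det is linear in row 0: changing M[0][1] by delta changes det by delta * cofactor(0,1).
Cofactor C_01 = (-1)^(0+1) * minor(0,1) = 18
Entry delta = 4 - 6 = -2
Det delta = -2 * 18 = -36
New det = -10 + -36 = -46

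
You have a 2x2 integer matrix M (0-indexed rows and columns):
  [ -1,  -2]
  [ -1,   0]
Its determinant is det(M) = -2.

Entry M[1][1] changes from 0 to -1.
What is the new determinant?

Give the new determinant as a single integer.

det is linear in row 1: changing M[1][1] by delta changes det by delta * cofactor(1,1).
Cofactor C_11 = (-1)^(1+1) * minor(1,1) = -1
Entry delta = -1 - 0 = -1
Det delta = -1 * -1 = 1
New det = -2 + 1 = -1

Answer: -1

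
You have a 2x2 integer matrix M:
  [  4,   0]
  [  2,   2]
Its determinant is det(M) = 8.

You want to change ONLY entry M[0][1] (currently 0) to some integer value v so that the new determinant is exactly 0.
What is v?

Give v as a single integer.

Answer: 4

Derivation:
det is linear in entry M[0][1]: det = old_det + (v - 0) * C_01
Cofactor C_01 = -2
Want det = 0: 8 + (v - 0) * -2 = 0
  (v - 0) = -8 / -2 = 4
  v = 0 + (4) = 4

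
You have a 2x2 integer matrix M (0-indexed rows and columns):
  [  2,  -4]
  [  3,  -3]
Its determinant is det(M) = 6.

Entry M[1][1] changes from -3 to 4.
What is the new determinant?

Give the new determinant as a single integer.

det is linear in row 1: changing M[1][1] by delta changes det by delta * cofactor(1,1).
Cofactor C_11 = (-1)^(1+1) * minor(1,1) = 2
Entry delta = 4 - -3 = 7
Det delta = 7 * 2 = 14
New det = 6 + 14 = 20

Answer: 20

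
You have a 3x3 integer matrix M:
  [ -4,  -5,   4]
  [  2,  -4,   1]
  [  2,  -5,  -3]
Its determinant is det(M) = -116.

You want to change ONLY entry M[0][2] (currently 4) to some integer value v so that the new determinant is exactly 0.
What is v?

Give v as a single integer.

Answer: -54

Derivation:
det is linear in entry M[0][2]: det = old_det + (v - 4) * C_02
Cofactor C_02 = -2
Want det = 0: -116 + (v - 4) * -2 = 0
  (v - 4) = 116 / -2 = -58
  v = 4 + (-58) = -54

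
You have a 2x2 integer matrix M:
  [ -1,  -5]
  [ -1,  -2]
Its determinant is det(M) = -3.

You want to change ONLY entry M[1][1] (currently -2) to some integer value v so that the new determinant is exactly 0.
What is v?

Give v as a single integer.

det is linear in entry M[1][1]: det = old_det + (v - -2) * C_11
Cofactor C_11 = -1
Want det = 0: -3 + (v - -2) * -1 = 0
  (v - -2) = 3 / -1 = -3
  v = -2 + (-3) = -5

Answer: -5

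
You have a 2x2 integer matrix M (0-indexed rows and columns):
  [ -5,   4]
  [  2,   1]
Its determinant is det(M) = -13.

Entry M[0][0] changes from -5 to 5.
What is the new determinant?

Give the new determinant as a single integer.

Answer: -3

Derivation:
det is linear in row 0: changing M[0][0] by delta changes det by delta * cofactor(0,0).
Cofactor C_00 = (-1)^(0+0) * minor(0,0) = 1
Entry delta = 5 - -5 = 10
Det delta = 10 * 1 = 10
New det = -13 + 10 = -3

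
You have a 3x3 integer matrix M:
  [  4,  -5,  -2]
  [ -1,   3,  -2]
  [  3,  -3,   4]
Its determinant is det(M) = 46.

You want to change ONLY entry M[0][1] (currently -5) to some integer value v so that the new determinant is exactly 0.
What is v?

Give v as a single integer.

det is linear in entry M[0][1]: det = old_det + (v - -5) * C_01
Cofactor C_01 = -2
Want det = 0: 46 + (v - -5) * -2 = 0
  (v - -5) = -46 / -2 = 23
  v = -5 + (23) = 18

Answer: 18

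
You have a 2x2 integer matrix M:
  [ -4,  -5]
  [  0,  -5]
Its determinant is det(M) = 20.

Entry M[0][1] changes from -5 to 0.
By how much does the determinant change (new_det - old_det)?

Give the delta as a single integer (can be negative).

Cofactor C_01 = 0
Entry delta = 0 - -5 = 5
Det delta = entry_delta * cofactor = 5 * 0 = 0

Answer: 0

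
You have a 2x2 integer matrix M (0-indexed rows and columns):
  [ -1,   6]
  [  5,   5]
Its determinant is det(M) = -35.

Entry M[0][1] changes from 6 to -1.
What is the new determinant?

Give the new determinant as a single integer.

det is linear in row 0: changing M[0][1] by delta changes det by delta * cofactor(0,1).
Cofactor C_01 = (-1)^(0+1) * minor(0,1) = -5
Entry delta = -1 - 6 = -7
Det delta = -7 * -5 = 35
New det = -35 + 35 = 0

Answer: 0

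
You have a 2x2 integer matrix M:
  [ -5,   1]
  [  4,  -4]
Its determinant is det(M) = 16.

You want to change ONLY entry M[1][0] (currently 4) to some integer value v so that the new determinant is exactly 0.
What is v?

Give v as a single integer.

det is linear in entry M[1][0]: det = old_det + (v - 4) * C_10
Cofactor C_10 = -1
Want det = 0: 16 + (v - 4) * -1 = 0
  (v - 4) = -16 / -1 = 16
  v = 4 + (16) = 20

Answer: 20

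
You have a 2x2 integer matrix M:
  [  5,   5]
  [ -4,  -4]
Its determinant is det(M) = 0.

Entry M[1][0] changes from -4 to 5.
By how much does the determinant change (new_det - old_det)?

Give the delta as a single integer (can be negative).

Answer: -45

Derivation:
Cofactor C_10 = -5
Entry delta = 5 - -4 = 9
Det delta = entry_delta * cofactor = 9 * -5 = -45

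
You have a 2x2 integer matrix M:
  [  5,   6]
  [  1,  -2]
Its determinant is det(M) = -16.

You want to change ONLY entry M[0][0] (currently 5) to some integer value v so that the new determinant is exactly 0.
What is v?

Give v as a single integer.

det is linear in entry M[0][0]: det = old_det + (v - 5) * C_00
Cofactor C_00 = -2
Want det = 0: -16 + (v - 5) * -2 = 0
  (v - 5) = 16 / -2 = -8
  v = 5 + (-8) = -3

Answer: -3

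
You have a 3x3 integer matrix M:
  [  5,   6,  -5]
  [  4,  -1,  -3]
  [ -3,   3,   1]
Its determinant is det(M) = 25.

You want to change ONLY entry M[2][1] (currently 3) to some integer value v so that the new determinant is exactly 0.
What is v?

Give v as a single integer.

Answer: 8

Derivation:
det is linear in entry M[2][1]: det = old_det + (v - 3) * C_21
Cofactor C_21 = -5
Want det = 0: 25 + (v - 3) * -5 = 0
  (v - 3) = -25 / -5 = 5
  v = 3 + (5) = 8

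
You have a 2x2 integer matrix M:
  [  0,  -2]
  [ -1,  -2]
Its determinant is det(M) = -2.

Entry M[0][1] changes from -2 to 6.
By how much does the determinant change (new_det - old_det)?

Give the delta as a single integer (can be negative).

Cofactor C_01 = 1
Entry delta = 6 - -2 = 8
Det delta = entry_delta * cofactor = 8 * 1 = 8

Answer: 8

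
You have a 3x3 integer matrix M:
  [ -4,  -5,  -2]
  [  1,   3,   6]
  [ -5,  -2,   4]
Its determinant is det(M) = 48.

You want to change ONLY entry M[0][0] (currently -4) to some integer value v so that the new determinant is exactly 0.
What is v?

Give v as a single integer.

det is linear in entry M[0][0]: det = old_det + (v - -4) * C_00
Cofactor C_00 = 24
Want det = 0: 48 + (v - -4) * 24 = 0
  (v - -4) = -48 / 24 = -2
  v = -4 + (-2) = -6

Answer: -6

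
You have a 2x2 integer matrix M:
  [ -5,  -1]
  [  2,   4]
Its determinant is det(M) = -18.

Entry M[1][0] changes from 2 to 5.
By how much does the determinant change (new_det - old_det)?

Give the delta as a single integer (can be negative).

Cofactor C_10 = 1
Entry delta = 5 - 2 = 3
Det delta = entry_delta * cofactor = 3 * 1 = 3

Answer: 3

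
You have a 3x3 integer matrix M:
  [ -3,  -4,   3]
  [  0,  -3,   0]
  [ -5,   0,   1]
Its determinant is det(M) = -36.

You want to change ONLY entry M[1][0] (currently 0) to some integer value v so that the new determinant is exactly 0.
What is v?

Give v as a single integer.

det is linear in entry M[1][0]: det = old_det + (v - 0) * C_10
Cofactor C_10 = 4
Want det = 0: -36 + (v - 0) * 4 = 0
  (v - 0) = 36 / 4 = 9
  v = 0 + (9) = 9

Answer: 9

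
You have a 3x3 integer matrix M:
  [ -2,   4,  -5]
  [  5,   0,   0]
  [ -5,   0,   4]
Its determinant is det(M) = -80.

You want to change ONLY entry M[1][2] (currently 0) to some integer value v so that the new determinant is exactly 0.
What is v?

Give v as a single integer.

Answer: -4

Derivation:
det is linear in entry M[1][2]: det = old_det + (v - 0) * C_12
Cofactor C_12 = -20
Want det = 0: -80 + (v - 0) * -20 = 0
  (v - 0) = 80 / -20 = -4
  v = 0 + (-4) = -4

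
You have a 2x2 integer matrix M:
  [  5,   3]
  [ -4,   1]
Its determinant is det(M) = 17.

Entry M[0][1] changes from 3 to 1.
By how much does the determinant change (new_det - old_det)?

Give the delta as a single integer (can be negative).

Answer: -8

Derivation:
Cofactor C_01 = 4
Entry delta = 1 - 3 = -2
Det delta = entry_delta * cofactor = -2 * 4 = -8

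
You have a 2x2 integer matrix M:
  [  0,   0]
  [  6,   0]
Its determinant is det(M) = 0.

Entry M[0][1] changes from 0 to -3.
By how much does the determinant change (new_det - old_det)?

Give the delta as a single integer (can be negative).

Cofactor C_01 = -6
Entry delta = -3 - 0 = -3
Det delta = entry_delta * cofactor = -3 * -6 = 18

Answer: 18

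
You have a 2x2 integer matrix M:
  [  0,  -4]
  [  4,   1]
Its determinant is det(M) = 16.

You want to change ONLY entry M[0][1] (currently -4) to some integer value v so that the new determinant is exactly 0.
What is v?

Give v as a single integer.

Answer: 0

Derivation:
det is linear in entry M[0][1]: det = old_det + (v - -4) * C_01
Cofactor C_01 = -4
Want det = 0: 16 + (v - -4) * -4 = 0
  (v - -4) = -16 / -4 = 4
  v = -4 + (4) = 0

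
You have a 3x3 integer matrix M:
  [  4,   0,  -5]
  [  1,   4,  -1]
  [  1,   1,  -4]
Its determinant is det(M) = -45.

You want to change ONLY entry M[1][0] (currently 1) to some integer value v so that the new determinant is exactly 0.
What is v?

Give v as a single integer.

Answer: -8

Derivation:
det is linear in entry M[1][0]: det = old_det + (v - 1) * C_10
Cofactor C_10 = -5
Want det = 0: -45 + (v - 1) * -5 = 0
  (v - 1) = 45 / -5 = -9
  v = 1 + (-9) = -8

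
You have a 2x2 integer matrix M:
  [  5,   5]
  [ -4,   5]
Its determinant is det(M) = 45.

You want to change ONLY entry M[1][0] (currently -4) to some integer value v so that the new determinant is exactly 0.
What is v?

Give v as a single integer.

det is linear in entry M[1][0]: det = old_det + (v - -4) * C_10
Cofactor C_10 = -5
Want det = 0: 45 + (v - -4) * -5 = 0
  (v - -4) = -45 / -5 = 9
  v = -4 + (9) = 5

Answer: 5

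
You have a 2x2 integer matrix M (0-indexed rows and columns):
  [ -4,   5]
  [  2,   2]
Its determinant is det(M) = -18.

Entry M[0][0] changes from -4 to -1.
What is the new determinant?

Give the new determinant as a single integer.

Answer: -12

Derivation:
det is linear in row 0: changing M[0][0] by delta changes det by delta * cofactor(0,0).
Cofactor C_00 = (-1)^(0+0) * minor(0,0) = 2
Entry delta = -1 - -4 = 3
Det delta = 3 * 2 = 6
New det = -18 + 6 = -12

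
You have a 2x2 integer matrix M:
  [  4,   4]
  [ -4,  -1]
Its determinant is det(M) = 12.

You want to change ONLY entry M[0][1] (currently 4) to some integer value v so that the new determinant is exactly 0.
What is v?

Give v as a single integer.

Answer: 1

Derivation:
det is linear in entry M[0][1]: det = old_det + (v - 4) * C_01
Cofactor C_01 = 4
Want det = 0: 12 + (v - 4) * 4 = 0
  (v - 4) = -12 / 4 = -3
  v = 4 + (-3) = 1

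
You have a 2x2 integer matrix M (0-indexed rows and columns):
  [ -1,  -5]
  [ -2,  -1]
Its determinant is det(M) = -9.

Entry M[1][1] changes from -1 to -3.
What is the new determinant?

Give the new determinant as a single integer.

Answer: -7

Derivation:
det is linear in row 1: changing M[1][1] by delta changes det by delta * cofactor(1,1).
Cofactor C_11 = (-1)^(1+1) * minor(1,1) = -1
Entry delta = -3 - -1 = -2
Det delta = -2 * -1 = 2
New det = -9 + 2 = -7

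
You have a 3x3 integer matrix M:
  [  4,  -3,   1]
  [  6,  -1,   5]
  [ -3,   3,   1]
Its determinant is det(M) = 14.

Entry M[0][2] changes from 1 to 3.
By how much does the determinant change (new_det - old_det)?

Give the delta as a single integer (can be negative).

Cofactor C_02 = 15
Entry delta = 3 - 1 = 2
Det delta = entry_delta * cofactor = 2 * 15 = 30

Answer: 30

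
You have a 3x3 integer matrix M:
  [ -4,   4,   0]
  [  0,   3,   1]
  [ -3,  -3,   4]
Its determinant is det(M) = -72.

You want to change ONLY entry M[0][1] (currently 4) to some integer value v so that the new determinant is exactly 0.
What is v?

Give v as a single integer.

det is linear in entry M[0][1]: det = old_det + (v - 4) * C_01
Cofactor C_01 = -3
Want det = 0: -72 + (v - 4) * -3 = 0
  (v - 4) = 72 / -3 = -24
  v = 4 + (-24) = -20

Answer: -20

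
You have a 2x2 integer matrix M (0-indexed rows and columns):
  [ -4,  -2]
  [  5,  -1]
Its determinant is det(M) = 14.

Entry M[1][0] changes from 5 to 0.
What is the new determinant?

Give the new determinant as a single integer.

Answer: 4

Derivation:
det is linear in row 1: changing M[1][0] by delta changes det by delta * cofactor(1,0).
Cofactor C_10 = (-1)^(1+0) * minor(1,0) = 2
Entry delta = 0 - 5 = -5
Det delta = -5 * 2 = -10
New det = 14 + -10 = 4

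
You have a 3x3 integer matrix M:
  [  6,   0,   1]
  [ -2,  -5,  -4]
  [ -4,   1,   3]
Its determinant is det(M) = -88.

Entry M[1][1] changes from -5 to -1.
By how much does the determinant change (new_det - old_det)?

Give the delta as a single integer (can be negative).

Cofactor C_11 = 22
Entry delta = -1 - -5 = 4
Det delta = entry_delta * cofactor = 4 * 22 = 88

Answer: 88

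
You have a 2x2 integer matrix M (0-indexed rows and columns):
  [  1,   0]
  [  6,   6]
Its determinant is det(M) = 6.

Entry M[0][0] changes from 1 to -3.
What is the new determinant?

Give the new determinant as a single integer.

det is linear in row 0: changing M[0][0] by delta changes det by delta * cofactor(0,0).
Cofactor C_00 = (-1)^(0+0) * minor(0,0) = 6
Entry delta = -3 - 1 = -4
Det delta = -4 * 6 = -24
New det = 6 + -24 = -18

Answer: -18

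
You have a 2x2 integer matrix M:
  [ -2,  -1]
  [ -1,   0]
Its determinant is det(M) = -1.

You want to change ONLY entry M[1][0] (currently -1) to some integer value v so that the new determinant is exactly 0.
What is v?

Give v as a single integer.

Answer: 0

Derivation:
det is linear in entry M[1][0]: det = old_det + (v - -1) * C_10
Cofactor C_10 = 1
Want det = 0: -1 + (v - -1) * 1 = 0
  (v - -1) = 1 / 1 = 1
  v = -1 + (1) = 0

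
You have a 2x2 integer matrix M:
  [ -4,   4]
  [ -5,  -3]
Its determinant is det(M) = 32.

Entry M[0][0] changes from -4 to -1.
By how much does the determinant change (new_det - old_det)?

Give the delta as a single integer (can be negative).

Answer: -9

Derivation:
Cofactor C_00 = -3
Entry delta = -1 - -4 = 3
Det delta = entry_delta * cofactor = 3 * -3 = -9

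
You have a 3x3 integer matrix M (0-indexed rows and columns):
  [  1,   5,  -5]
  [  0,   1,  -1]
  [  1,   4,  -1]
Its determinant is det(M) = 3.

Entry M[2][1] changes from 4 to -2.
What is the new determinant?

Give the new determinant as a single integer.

det is linear in row 2: changing M[2][1] by delta changes det by delta * cofactor(2,1).
Cofactor C_21 = (-1)^(2+1) * minor(2,1) = 1
Entry delta = -2 - 4 = -6
Det delta = -6 * 1 = -6
New det = 3 + -6 = -3

Answer: -3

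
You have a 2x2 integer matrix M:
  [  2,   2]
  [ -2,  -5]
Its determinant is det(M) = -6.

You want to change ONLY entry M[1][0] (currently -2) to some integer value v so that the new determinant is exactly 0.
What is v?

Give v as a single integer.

Answer: -5

Derivation:
det is linear in entry M[1][0]: det = old_det + (v - -2) * C_10
Cofactor C_10 = -2
Want det = 0: -6 + (v - -2) * -2 = 0
  (v - -2) = 6 / -2 = -3
  v = -2 + (-3) = -5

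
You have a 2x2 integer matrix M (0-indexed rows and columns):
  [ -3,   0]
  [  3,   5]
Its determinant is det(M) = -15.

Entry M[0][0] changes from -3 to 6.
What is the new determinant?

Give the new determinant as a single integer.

det is linear in row 0: changing M[0][0] by delta changes det by delta * cofactor(0,0).
Cofactor C_00 = (-1)^(0+0) * minor(0,0) = 5
Entry delta = 6 - -3 = 9
Det delta = 9 * 5 = 45
New det = -15 + 45 = 30

Answer: 30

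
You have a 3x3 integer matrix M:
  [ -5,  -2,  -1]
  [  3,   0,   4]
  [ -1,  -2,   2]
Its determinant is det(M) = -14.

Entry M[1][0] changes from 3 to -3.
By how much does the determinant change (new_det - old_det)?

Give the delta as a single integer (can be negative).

Cofactor C_10 = 6
Entry delta = -3 - 3 = -6
Det delta = entry_delta * cofactor = -6 * 6 = -36

Answer: -36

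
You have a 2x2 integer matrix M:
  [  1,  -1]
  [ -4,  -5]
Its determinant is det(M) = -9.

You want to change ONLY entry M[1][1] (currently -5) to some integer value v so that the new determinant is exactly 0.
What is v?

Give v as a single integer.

det is linear in entry M[1][1]: det = old_det + (v - -5) * C_11
Cofactor C_11 = 1
Want det = 0: -9 + (v - -5) * 1 = 0
  (v - -5) = 9 / 1 = 9
  v = -5 + (9) = 4

Answer: 4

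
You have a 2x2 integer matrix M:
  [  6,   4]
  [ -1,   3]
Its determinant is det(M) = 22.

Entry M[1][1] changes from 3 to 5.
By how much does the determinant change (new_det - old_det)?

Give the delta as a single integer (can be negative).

Answer: 12

Derivation:
Cofactor C_11 = 6
Entry delta = 5 - 3 = 2
Det delta = entry_delta * cofactor = 2 * 6 = 12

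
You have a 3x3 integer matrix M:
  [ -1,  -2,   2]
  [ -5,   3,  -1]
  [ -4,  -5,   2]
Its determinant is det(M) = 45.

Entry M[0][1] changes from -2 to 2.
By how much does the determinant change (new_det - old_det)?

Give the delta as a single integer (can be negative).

Cofactor C_01 = 14
Entry delta = 2 - -2 = 4
Det delta = entry_delta * cofactor = 4 * 14 = 56

Answer: 56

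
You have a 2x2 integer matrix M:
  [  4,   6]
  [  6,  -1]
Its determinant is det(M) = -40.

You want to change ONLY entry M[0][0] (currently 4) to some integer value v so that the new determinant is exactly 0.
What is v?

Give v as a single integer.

Answer: -36

Derivation:
det is linear in entry M[0][0]: det = old_det + (v - 4) * C_00
Cofactor C_00 = -1
Want det = 0: -40 + (v - 4) * -1 = 0
  (v - 4) = 40 / -1 = -40
  v = 4 + (-40) = -36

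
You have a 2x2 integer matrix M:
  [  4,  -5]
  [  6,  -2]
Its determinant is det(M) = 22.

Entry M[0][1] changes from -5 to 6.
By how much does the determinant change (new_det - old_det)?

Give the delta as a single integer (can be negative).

Answer: -66

Derivation:
Cofactor C_01 = -6
Entry delta = 6 - -5 = 11
Det delta = entry_delta * cofactor = 11 * -6 = -66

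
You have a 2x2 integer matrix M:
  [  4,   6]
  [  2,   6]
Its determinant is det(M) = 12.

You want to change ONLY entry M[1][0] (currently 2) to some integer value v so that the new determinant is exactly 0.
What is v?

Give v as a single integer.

Answer: 4

Derivation:
det is linear in entry M[1][0]: det = old_det + (v - 2) * C_10
Cofactor C_10 = -6
Want det = 0: 12 + (v - 2) * -6 = 0
  (v - 2) = -12 / -6 = 2
  v = 2 + (2) = 4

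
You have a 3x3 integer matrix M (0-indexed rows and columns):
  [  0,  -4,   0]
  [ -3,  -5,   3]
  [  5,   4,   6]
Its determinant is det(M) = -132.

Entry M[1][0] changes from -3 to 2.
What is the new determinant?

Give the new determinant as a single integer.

Answer: -12

Derivation:
det is linear in row 1: changing M[1][0] by delta changes det by delta * cofactor(1,0).
Cofactor C_10 = (-1)^(1+0) * minor(1,0) = 24
Entry delta = 2 - -3 = 5
Det delta = 5 * 24 = 120
New det = -132 + 120 = -12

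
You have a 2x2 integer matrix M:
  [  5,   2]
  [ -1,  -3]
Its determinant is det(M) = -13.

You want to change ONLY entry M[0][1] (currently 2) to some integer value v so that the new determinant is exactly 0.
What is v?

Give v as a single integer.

det is linear in entry M[0][1]: det = old_det + (v - 2) * C_01
Cofactor C_01 = 1
Want det = 0: -13 + (v - 2) * 1 = 0
  (v - 2) = 13 / 1 = 13
  v = 2 + (13) = 15

Answer: 15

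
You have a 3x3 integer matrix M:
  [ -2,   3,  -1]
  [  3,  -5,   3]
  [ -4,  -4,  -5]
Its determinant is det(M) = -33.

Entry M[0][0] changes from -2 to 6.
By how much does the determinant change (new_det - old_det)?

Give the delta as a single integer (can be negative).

Answer: 296

Derivation:
Cofactor C_00 = 37
Entry delta = 6 - -2 = 8
Det delta = entry_delta * cofactor = 8 * 37 = 296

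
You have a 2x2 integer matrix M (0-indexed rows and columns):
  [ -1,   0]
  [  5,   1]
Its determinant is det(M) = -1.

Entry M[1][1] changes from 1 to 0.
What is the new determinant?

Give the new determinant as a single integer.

det is linear in row 1: changing M[1][1] by delta changes det by delta * cofactor(1,1).
Cofactor C_11 = (-1)^(1+1) * minor(1,1) = -1
Entry delta = 0 - 1 = -1
Det delta = -1 * -1 = 1
New det = -1 + 1 = 0

Answer: 0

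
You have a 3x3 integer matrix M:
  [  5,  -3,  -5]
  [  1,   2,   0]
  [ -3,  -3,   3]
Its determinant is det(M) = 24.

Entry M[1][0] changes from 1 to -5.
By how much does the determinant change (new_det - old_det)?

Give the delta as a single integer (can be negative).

Answer: -144

Derivation:
Cofactor C_10 = 24
Entry delta = -5 - 1 = -6
Det delta = entry_delta * cofactor = -6 * 24 = -144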